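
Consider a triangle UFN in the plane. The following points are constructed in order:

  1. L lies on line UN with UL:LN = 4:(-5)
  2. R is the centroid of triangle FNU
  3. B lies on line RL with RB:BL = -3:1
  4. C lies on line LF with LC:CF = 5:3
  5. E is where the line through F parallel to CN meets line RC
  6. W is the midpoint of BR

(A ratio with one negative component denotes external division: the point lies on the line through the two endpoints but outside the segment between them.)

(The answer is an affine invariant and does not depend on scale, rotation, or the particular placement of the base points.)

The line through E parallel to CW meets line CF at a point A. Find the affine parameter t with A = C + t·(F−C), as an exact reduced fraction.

Work in coordinates with U = (0, 0), F = (1, 0), N = (0, 1).
1. L lies on line UN with UL:LN = 4:(-5) ⇒ L = (0, -4)
2. R is the centroid of triangle FNU ⇒ R = (1/3, 1/3)
3. B lies on line RL with RB:BL = -3:1 ⇒ B = (-1/6, -37/6)
4. C lies on line LF with LC:CF = 5:3 ⇒ C = (5/8, -3/2)
5. E is where the line through F parallel to CN meets line RC ⇒ E = (-11/16, 27/4)
6. W is the midpoint of BR ⇒ W = (1/12, -35/12)
through E parallel to CW: direction (-13/24, -17/12); meets CF at A = (145/16, 129/4)
A = C + t·(F−C) with t = 45/2

t = 45/2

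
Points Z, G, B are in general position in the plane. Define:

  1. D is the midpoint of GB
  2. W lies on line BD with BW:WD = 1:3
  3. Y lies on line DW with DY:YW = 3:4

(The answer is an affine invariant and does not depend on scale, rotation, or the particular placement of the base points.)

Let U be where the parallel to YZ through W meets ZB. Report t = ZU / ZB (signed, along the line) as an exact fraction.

t = 12/19

Set Z = (0, 0), G = (1, 0), B = (0, 1); any affine frame gives the same invariant.
1. D is the midpoint of GB ⇒ D = (1/2, 1/2)
2. W lies on line BD with BW:WD = 1:3 ⇒ W = (1/8, 7/8)
3. Y lies on line DW with DY:YW = 3:4 ⇒ Y = (19/56, 37/56)
through W parallel to YZ: direction (-19/56, -37/56); meets ZB at U = (0, 12/19)
U = Z + t·(B−Z) with t = 12/19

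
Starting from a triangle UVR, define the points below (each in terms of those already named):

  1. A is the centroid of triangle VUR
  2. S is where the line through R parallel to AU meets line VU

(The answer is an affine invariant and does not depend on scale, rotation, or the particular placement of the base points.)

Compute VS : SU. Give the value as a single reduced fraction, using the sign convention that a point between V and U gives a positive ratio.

VS:SU = -2

Assign U = (0, 0), V = (1, 0), R = (0, 1) — the answer is frame-independent, so this choice is without loss of generality.
1. A is the centroid of triangle VUR ⇒ A = (1/3, 1/3)
2. S is where the line through R parallel to AU meets line VU ⇒ S = (-1, 0)
S = V + t·(U−V) with t = 2, so VS:SU = t:(1−t) = 2:-1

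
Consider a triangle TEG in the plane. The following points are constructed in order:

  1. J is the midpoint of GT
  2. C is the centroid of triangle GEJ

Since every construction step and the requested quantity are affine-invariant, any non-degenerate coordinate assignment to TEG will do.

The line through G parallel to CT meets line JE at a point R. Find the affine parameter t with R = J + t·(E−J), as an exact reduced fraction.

Work in coordinates with T = (0, 0), E = (1, 0), G = (0, 1).
1. J is the midpoint of GT ⇒ J = (0, 1/2)
2. C is the centroid of triangle GEJ ⇒ C = (1/3, 1/2)
through G parallel to CT: direction (-1/3, -1/2); meets JE at R = (-1/4, 5/8)
R = J + t·(E−J) with t = -1/4

t = -1/4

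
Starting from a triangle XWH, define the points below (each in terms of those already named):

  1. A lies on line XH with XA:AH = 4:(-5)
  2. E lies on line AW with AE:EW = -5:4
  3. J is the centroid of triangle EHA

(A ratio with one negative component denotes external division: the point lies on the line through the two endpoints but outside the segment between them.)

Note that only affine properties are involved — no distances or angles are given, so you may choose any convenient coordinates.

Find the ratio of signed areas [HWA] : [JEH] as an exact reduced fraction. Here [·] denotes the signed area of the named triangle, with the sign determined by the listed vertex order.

Set X = (0, 0), W = (1, 0), H = (0, 1); any affine frame gives the same invariant.
1. A lies on line XH with XA:AH = 4:(-5) ⇒ A = (0, -4)
2. E lies on line AW with AE:EW = -5:4 ⇒ E = (5, 16)
3. J is the centroid of triangle EHA ⇒ J = (5/3, 13/3)
2·[HWA] = -5, 2·[JEH] = 25/3
[HWA]:[JEH] = -5:25/3 = -3/5

[HWA]:[JEH] = -3/5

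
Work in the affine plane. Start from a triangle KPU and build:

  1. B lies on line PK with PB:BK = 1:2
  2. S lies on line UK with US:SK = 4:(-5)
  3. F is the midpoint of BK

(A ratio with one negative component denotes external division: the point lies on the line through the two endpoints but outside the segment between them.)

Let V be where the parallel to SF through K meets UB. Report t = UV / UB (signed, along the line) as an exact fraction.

t = -1/9

Work in coordinates with K = (0, 0), P = (1, 0), U = (0, 1).
1. B lies on line PK with PB:BK = 1:2 ⇒ B = (2/3, 0)
2. S lies on line UK with US:SK = 4:(-5) ⇒ S = (0, 5)
3. F is the midpoint of BK ⇒ F = (1/3, 0)
through K parallel to SF: direction (1/3, -5); meets UB at V = (-2/27, 10/9)
V = U + t·(B−U) with t = -1/9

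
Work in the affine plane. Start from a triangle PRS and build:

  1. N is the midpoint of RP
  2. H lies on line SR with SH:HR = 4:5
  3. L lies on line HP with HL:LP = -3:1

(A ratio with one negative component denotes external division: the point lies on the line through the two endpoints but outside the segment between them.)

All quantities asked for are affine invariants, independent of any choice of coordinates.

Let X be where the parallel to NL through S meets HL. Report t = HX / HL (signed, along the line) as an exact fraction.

Set P = (0, 0), R = (1, 0), S = (0, 1); any affine frame gives the same invariant.
1. N is the midpoint of RP ⇒ N = (1/2, 0)
2. H lies on line SR with SH:HR = 4:5 ⇒ H = (4/9, 5/9)
3. L lies on line HP with HL:LP = -3:1 ⇒ L = (-2/9, -5/18)
through S parallel to NL: direction (-13/18, -5/18); meets HL at X = (52/45, 13/9)
X = H + t·(L−H) with t = -16/15

t = -16/15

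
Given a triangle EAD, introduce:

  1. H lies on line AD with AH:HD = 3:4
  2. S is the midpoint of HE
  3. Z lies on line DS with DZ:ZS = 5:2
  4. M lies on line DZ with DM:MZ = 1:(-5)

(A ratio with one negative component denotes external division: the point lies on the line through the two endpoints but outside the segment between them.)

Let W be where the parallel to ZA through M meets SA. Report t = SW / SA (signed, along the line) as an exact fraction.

t = 33/8

Assign E = (0, 0), A = (1, 0), D = (0, 1) — the answer is frame-independent, so this choice is without loss of generality.
1. H lies on line AD with AH:HD = 3:4 ⇒ H = (4/7, 3/7)
2. S is the midpoint of HE ⇒ S = (2/7, 3/14)
3. Z lies on line DS with DZ:ZS = 5:2 ⇒ Z = (10/49, 43/98)
4. M lies on line DZ with DM:MZ = 1:(-5) ⇒ M = (-5/98, 447/392)
through M parallel to ZA: direction (39/49, -43/98); meets SA at W = (181/56, -75/112)
W = S + t·(A−S) with t = 33/8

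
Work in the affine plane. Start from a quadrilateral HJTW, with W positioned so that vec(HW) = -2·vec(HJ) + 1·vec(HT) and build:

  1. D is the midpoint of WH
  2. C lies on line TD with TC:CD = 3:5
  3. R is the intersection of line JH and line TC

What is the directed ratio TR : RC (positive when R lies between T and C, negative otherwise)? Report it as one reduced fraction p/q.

TR:RC = -16/13

Choose coordinates H = (0, 0), J = (1, 0), T = (0, 1), W = (-2, 1).
1. D is the midpoint of WH ⇒ D = (-1, 1/2)
2. C lies on line TD with TC:CD = 3:5 ⇒ C = (-3/8, 13/16)
3. R is the intersection of line JH and line TC ⇒ R = (-2, 0)
R = T + t·(C−T) with t = 16/3, so TR:RC = t:(1−t) = 16/3:-13/3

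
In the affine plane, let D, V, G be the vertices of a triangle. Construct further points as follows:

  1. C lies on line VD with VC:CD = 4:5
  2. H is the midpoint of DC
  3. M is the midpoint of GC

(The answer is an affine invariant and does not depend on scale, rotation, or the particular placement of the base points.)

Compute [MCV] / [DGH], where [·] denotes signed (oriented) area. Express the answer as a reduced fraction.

Choose coordinates D = (0, 0), V = (1, 0), G = (0, 1).
1. C lies on line VD with VC:CD = 4:5 ⇒ C = (5/9, 0)
2. H is the midpoint of DC ⇒ H = (5/18, 0)
3. M is the midpoint of GC ⇒ M = (5/18, 1/2)
2·[MCV] = 2/9, 2·[DGH] = -5/18
[MCV]:[DGH] = 2/9:-5/18 = -4/5

[MCV]:[DGH] = -4/5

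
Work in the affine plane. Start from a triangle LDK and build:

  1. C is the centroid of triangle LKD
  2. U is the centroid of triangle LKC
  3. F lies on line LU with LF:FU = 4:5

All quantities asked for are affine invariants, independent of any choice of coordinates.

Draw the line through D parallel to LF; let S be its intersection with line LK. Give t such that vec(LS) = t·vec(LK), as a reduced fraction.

t = -4

Work in coordinates with L = (0, 0), D = (1, 0), K = (0, 1).
1. C is the centroid of triangle LKD ⇒ C = (1/3, 1/3)
2. U is the centroid of triangle LKC ⇒ U = (1/9, 4/9)
3. F lies on line LU with LF:FU = 4:5 ⇒ F = (4/81, 16/81)
through D parallel to LF: direction (4/81, 16/81); meets LK at S = (0, -4)
S = L + t·(K−L) with t = -4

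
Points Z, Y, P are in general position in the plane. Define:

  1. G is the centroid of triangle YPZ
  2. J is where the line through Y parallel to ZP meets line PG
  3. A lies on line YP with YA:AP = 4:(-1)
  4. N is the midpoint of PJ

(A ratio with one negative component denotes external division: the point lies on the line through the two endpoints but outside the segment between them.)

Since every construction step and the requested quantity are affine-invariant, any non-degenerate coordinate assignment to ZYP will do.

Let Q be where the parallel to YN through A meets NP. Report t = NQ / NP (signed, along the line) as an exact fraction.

Set Z = (0, 0), Y = (1, 0), P = (0, 1); any affine frame gives the same invariant.
1. G is the centroid of triangle YPZ ⇒ G = (1/3, 1/3)
2. J is where the line through Y parallel to ZP meets line PG ⇒ J = (1, -1)
3. A lies on line YP with YA:AP = 4:(-1) ⇒ A = (-1/3, 4/3)
4. N is the midpoint of PJ ⇒ N = (1/2, 0)
through A parallel to YN: direction (-1/2, 0); meets NP at Q = (-1/6, 4/3)
Q = N + t·(P−N) with t = 4/3

t = 4/3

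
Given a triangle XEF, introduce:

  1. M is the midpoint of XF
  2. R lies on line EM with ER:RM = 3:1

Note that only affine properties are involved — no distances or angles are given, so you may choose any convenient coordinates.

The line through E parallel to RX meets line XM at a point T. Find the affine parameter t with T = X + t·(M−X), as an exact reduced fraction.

t = -3

Assign X = (0, 0), E = (1, 0), F = (0, 1) — the answer is frame-independent, so this choice is without loss of generality.
1. M is the midpoint of XF ⇒ M = (0, 1/2)
2. R lies on line EM with ER:RM = 3:1 ⇒ R = (1/4, 3/8)
through E parallel to RX: direction (-1/4, -3/8); meets XM at T = (0, -3/2)
T = X + t·(M−X) with t = -3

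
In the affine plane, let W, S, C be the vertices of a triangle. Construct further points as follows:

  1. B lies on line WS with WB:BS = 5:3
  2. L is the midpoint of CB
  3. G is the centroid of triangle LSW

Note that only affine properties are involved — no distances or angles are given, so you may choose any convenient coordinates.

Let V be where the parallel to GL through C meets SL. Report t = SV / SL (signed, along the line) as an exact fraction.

t = 5/4

Choose coordinates W = (0, 0), S = (1, 0), C = (0, 1).
1. B lies on line WS with WB:BS = 5:3 ⇒ B = (5/8, 0)
2. L is the midpoint of CB ⇒ L = (5/16, 1/2)
3. G is the centroid of triangle LSW ⇒ G = (7/16, 1/6)
through C parallel to GL: direction (-1/8, 1/3); meets SL at V = (9/64, 5/8)
V = S + t·(L−S) with t = 5/4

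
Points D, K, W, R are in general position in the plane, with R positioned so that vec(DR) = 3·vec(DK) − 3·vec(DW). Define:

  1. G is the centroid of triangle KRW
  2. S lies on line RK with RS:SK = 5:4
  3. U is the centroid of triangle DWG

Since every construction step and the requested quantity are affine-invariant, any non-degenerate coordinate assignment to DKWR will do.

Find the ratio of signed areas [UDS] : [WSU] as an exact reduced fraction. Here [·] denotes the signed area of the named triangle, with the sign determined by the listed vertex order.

[UDS]:[WSU] = -5/4

Work in coordinates with D = (0, 0), K = (1, 0), W = (0, 1), R = (3, -3).
1. G is the centroid of triangle KRW ⇒ G = (4/3, -2/3)
2. S lies on line RK with RS:SK = 5:4 ⇒ S = (17/9, -4/3)
3. U is the centroid of triangle DWG ⇒ U = (4/9, 1/9)
2·[UDS] = 65/81, 2·[WSU] = -52/81
[UDS]:[WSU] = 65/81:-52/81 = -5/4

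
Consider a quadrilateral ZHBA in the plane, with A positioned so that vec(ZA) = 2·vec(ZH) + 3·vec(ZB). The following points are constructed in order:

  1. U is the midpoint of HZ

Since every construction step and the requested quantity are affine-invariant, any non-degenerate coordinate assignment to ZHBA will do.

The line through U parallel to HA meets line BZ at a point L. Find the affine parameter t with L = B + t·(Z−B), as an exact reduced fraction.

t = 5/2

Choose coordinates Z = (0, 0), H = (1, 0), B = (0, 1), A = (2, 3).
1. U is the midpoint of HZ ⇒ U = (1/2, 0)
through U parallel to HA: direction (1, 3); meets BZ at L = (0, -3/2)
L = B + t·(Z−B) with t = 5/2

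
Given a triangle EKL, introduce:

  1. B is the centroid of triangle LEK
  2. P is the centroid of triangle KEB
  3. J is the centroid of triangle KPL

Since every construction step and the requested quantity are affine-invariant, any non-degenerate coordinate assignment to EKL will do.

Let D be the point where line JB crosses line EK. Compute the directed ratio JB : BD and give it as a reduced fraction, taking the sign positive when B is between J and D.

Work in coordinates with E = (0, 0), K = (1, 0), L = (0, 1).
1. B is the centroid of triangle LEK ⇒ B = (1/3, 1/3)
2. P is the centroid of triangle KEB ⇒ P = (4/9, 1/9)
3. J is the centroid of triangle KPL ⇒ J = (13/27, 10/27)
line JB meets EK at D = (-1, 0)
B = J + t·(D−J) with t = 1/10, so JB:BD = 1/10:9/10

JB:BD = 1/9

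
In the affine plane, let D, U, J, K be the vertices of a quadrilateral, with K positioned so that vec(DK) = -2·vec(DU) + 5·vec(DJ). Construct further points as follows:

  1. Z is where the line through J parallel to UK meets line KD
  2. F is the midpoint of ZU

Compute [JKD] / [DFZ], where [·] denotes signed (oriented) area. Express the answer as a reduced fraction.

[JKD]:[DFZ] = 4/3

Work in coordinates with D = (0, 0), U = (1, 0), J = (0, 1), K = (-2, 5).
1. Z is where the line through J parallel to UK meets line KD ⇒ Z = (-6/5, 3)
2. F is the midpoint of ZU ⇒ F = (-1/10, 3/2)
2·[JKD] = 2, 2·[DFZ] = 3/2
[JKD]:[DFZ] = 2:3/2 = 4/3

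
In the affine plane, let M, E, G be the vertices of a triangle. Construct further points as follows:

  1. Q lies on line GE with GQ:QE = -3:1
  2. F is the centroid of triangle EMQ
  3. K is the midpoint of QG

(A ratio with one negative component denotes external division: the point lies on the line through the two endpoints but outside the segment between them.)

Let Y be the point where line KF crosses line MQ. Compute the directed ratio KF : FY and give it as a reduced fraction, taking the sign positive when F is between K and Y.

Set M = (0, 0), E = (1, 0), G = (0, 1); any affine frame gives the same invariant.
1. Q lies on line GE with GQ:QE = -3:1 ⇒ Q = (3/2, -1/2)
2. F is the centroid of triangle EMQ ⇒ F = (5/6, -1/6)
3. K is the midpoint of QG ⇒ K = (3/4, 1/4)
line KF meets MQ at Y = (6/7, -2/7)
F = K + t·(Y−K) with t = 7/9, so KF:FY = 7/9:2/9

KF:FY = 7/2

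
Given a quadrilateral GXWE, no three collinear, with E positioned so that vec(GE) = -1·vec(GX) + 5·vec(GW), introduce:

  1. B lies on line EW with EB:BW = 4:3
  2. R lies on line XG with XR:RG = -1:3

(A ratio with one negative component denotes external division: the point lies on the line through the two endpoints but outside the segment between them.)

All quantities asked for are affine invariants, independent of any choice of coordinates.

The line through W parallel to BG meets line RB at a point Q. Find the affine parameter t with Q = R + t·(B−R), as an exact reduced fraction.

t = 17/19

Assign G = (0, 0), X = (1, 0), W = (0, 1), E = (-1, 5) — the answer is frame-independent, so this choice is without loss of generality.
1. B lies on line EW with EB:BW = 4:3 ⇒ B = (-3/7, 19/7)
2. R lies on line XG with XR:RG = -1:3 ⇒ R = (3/2, 0)
through W parallel to BG: direction (3/7, -19/7); meets RB at Q = (-30/133, 17/7)
Q = R + t·(B−R) with t = 17/19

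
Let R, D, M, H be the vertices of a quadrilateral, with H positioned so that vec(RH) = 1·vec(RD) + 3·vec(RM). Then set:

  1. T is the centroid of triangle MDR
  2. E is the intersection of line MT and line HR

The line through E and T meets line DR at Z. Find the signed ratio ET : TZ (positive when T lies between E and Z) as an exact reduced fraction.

ET:TZ = 4/5

Work in coordinates with R = (0, 0), D = (1, 0), M = (0, 1), H = (1, 3).
1. T is the centroid of triangle MDR ⇒ T = (1/3, 1/3)
2. E is the intersection of line MT and line HR ⇒ E = (1/5, 3/5)
line ET meets DR at Z = (1/2, 0)
T = E + t·(Z−E) with t = 4/9, so ET:TZ = 4/9:5/9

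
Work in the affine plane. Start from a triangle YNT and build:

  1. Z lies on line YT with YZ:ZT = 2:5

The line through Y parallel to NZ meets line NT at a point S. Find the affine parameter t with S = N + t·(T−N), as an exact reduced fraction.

Set Y = (0, 0), N = (1, 0), T = (0, 1); any affine frame gives the same invariant.
1. Z lies on line YT with YZ:ZT = 2:5 ⇒ Z = (0, 2/7)
through Y parallel to NZ: direction (-1, 2/7); meets NT at S = (7/5, -2/5)
S = N + t·(T−N) with t = -2/5

t = -2/5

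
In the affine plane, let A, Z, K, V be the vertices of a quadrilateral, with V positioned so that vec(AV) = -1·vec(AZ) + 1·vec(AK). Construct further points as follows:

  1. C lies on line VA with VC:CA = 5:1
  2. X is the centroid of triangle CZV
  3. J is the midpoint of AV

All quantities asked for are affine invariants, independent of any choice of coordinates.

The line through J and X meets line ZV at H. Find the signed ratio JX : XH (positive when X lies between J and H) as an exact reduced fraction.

JX:XH = 4/5

Choose coordinates A = (0, 0), Z = (1, 0), K = (0, 1), V = (-1, 1).
1. C lies on line VA with VC:CA = 5:1 ⇒ C = (-1/6, 1/6)
2. X is the centroid of triangle CZV ⇒ X = (-1/18, 7/18)
3. J is the midpoint of AV ⇒ J = (-1/2, 1/2)
line JX meets ZV at H = (1/2, 1/4)
X = J + t·(H−J) with t = 4/9, so JX:XH = 4/9:5/9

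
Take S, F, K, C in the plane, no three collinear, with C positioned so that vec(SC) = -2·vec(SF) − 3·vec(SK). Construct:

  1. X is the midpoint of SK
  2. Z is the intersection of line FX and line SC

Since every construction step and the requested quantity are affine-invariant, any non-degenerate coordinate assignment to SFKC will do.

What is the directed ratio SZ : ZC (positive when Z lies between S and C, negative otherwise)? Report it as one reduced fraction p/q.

Assign S = (0, 0), F = (1, 0), K = (0, 1), C = (-2, -3) — the answer is frame-independent, so this choice is without loss of generality.
1. X is the midpoint of SK ⇒ X = (0, 1/2)
2. Z is the intersection of line FX and line SC ⇒ Z = (1/4, 3/8)
Z = S + t·(C−S) with t = -1/8, so SZ:ZC = t:(1−t) = -1/8:9/8

SZ:ZC = -1/9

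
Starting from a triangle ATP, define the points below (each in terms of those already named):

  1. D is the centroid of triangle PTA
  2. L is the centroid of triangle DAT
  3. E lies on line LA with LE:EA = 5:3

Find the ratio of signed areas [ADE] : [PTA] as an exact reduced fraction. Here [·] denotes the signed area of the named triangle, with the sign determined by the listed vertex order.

Set A = (0, 0), T = (1, 0), P = (0, 1); any affine frame gives the same invariant.
1. D is the centroid of triangle PTA ⇒ D = (1/3, 1/3)
2. L is the centroid of triangle DAT ⇒ L = (4/9, 1/9)
3. E lies on line LA with LE:EA = 5:3 ⇒ E = (1/6, 1/24)
2·[ADE] = -1/24, 2·[PTA] = -1
[ADE]:[PTA] = -1/24:-1 = 1/24

[ADE]:[PTA] = 1/24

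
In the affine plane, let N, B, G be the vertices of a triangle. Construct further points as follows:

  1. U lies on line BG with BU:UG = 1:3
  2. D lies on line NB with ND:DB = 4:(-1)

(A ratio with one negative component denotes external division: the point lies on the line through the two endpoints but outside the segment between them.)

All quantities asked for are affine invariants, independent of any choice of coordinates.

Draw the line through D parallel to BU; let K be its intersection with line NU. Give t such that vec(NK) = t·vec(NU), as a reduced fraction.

t = 4/3

Set N = (0, 0), B = (1, 0), G = (0, 1); any affine frame gives the same invariant.
1. U lies on line BG with BU:UG = 1:3 ⇒ U = (3/4, 1/4)
2. D lies on line NB with ND:DB = 4:(-1) ⇒ D = (4/3, 0)
through D parallel to BU: direction (-1/4, 1/4); meets NU at K = (1, 1/3)
K = N + t·(U−N) with t = 4/3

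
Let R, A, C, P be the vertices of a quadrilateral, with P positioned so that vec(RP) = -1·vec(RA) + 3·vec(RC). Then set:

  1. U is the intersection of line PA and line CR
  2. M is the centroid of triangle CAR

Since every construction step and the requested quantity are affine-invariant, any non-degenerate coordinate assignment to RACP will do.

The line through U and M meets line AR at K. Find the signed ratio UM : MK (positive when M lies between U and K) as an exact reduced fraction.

UM:MK = 7/2

Assign R = (0, 0), A = (1, 0), C = (0, 1), P = (-1, 3) — the answer is frame-independent, so this choice is without loss of generality.
1. U is the intersection of line PA and line CR ⇒ U = (0, 3/2)
2. M is the centroid of triangle CAR ⇒ M = (1/3, 1/3)
line UM meets AR at K = (3/7, 0)
M = U + t·(K−U) with t = 7/9, so UM:MK = 7/9:2/9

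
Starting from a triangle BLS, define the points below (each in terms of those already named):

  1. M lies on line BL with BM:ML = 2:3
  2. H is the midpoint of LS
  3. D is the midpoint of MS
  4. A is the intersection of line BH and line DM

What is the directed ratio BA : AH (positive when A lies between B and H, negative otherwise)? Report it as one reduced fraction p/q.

Choose coordinates B = (0, 0), L = (1, 0), S = (0, 1).
1. M lies on line BL with BM:ML = 2:3 ⇒ M = (2/5, 0)
2. H is the midpoint of LS ⇒ H = (1/2, 1/2)
3. D is the midpoint of MS ⇒ D = (1/5, 1/2)
4. A is the intersection of line BH and line DM ⇒ A = (2/7, 2/7)
A = B + t·(H−B) with t = 4/7, so BA:AH = t:(1−t) = 4/7:3/7

BA:AH = 4/3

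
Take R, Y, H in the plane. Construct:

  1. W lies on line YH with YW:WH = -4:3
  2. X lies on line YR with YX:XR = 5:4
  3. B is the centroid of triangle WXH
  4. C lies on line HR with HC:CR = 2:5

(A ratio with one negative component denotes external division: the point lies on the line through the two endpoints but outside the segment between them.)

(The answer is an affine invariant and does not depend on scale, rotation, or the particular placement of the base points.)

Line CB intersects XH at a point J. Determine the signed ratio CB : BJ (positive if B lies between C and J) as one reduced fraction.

Choose coordinates R = (0, 0), Y = (1, 0), H = (0, 1).
1. W lies on line YH with YW:WH = -4:3 ⇒ W = (-3, 4)
2. X lies on line YR with YX:XR = 5:4 ⇒ X = (4/9, 0)
3. B is the centroid of triangle WXH ⇒ B = (-23/27, 5/3)
4. C lies on line HR with HC:CR = 2:5 ⇒ C = (0, 5/7)
line CB meets XH at J = (184/729, 35/81)
B = C + t·(J−C) with t = -27/8, so CB:BJ = -27/8:35/8

CB:BJ = -27/35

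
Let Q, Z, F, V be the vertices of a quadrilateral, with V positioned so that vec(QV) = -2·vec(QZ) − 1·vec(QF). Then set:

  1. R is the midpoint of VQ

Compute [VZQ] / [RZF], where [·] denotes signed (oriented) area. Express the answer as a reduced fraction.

Work in coordinates with Q = (0, 0), Z = (1, 0), F = (0, 1), V = (-2, -1).
1. R is the midpoint of VQ ⇒ R = (-1, -1/2)
2·[VZQ] = 1, 2·[RZF] = 5/2
[VZQ]:[RZF] = 1:5/2 = 2/5

[VZQ]:[RZF] = 2/5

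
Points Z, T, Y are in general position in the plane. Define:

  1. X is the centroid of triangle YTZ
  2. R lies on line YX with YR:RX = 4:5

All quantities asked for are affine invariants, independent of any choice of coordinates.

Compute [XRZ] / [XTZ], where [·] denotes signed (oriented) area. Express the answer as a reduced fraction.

Choose coordinates Z = (0, 0), T = (1, 0), Y = (0, 1).
1. X is the centroid of triangle YTZ ⇒ X = (1/3, 1/3)
2. R lies on line YX with YR:RX = 4:5 ⇒ R = (4/27, 19/27)
2·[XRZ] = 5/27, 2·[XTZ] = -1/3
[XRZ]:[XTZ] = 5/27:-1/3 = -5/9

[XRZ]:[XTZ] = -5/9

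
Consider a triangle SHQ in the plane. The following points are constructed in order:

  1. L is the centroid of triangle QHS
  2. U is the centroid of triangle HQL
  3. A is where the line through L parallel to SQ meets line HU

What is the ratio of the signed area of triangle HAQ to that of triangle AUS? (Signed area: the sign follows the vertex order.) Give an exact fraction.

[HAQ]:[AUS] = 3/2

Set S = (0, 0), H = (1, 0), Q = (0, 1); any affine frame gives the same invariant.
1. L is the centroid of triangle QHS ⇒ L = (1/3, 1/3)
2. U is the centroid of triangle HQL ⇒ U = (4/9, 4/9)
3. A is where the line through L parallel to SQ meets line HU ⇒ A = (1/3, 8/15)
2·[HAQ] = -2/15, 2·[AUS] = -4/45
[HAQ]:[AUS] = -2/15:-4/45 = 3/2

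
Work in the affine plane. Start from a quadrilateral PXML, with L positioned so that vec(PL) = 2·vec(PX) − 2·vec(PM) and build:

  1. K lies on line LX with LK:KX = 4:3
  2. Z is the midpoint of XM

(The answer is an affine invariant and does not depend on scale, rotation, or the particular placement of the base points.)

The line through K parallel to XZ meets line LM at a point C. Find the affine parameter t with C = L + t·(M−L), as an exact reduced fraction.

Set P = (0, 0), X = (1, 0), M = (0, 1), L = (2, -2); any affine frame gives the same invariant.
1. K lies on line LX with LK:KX = 4:3 ⇒ K = (10/7, -6/7)
2. Z is the midpoint of XM ⇒ Z = (1/2, 1/2)
through K parallel to XZ: direction (-1/2, 1/2); meets LM at C = (6/7, -2/7)
C = L + t·(M−L) with t = 4/7

t = 4/7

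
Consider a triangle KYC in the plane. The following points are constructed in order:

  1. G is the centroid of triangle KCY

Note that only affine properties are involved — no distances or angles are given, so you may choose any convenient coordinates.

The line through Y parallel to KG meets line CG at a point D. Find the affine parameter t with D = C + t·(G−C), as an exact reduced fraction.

t = 2

Assign K = (0, 0), Y = (1, 0), C = (0, 1) — the answer is frame-independent, so this choice is without loss of generality.
1. G is the centroid of triangle KCY ⇒ G = (1/3, 1/3)
through Y parallel to KG: direction (1/3, 1/3); meets CG at D = (2/3, -1/3)
D = C + t·(G−C) with t = 2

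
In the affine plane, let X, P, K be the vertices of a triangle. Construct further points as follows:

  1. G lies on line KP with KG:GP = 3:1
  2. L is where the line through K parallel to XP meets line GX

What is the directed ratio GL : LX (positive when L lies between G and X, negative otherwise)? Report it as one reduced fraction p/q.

Assign X = (0, 0), P = (1, 0), K = (0, 1) — the answer is frame-independent, so this choice is without loss of generality.
1. G lies on line KP with KG:GP = 3:1 ⇒ G = (3/4, 1/4)
2. L is where the line through K parallel to XP meets line GX ⇒ L = (3, 1)
L = G + t·(X−G) with t = -3, so GL:LX = t:(1−t) = -3:4

GL:LX = -3/4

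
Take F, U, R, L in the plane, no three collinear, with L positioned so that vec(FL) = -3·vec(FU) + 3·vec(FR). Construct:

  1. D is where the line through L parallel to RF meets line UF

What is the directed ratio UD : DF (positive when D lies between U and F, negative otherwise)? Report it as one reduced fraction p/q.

UD:DF = -4/3

Work in coordinates with F = (0, 0), U = (1, 0), R = (0, 1), L = (-3, 3).
1. D is where the line through L parallel to RF meets line UF ⇒ D = (-3, 0)
D = U + t·(F−U) with t = 4, so UD:DF = t:(1−t) = 4:-3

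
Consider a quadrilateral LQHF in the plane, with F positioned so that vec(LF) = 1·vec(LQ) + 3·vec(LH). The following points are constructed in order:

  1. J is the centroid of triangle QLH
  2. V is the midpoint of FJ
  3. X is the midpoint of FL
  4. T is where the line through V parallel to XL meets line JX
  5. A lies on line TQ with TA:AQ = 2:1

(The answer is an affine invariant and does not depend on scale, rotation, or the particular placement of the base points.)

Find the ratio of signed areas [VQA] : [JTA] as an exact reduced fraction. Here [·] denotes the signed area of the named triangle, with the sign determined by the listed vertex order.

[VQA]:[JTA] = 4/5

Choose coordinates L = (0, 0), Q = (1, 0), H = (0, 1), F = (1, 3).
1. J is the centroid of triangle QLH ⇒ J = (1/3, 1/3)
2. V is the midpoint of FJ ⇒ V = (2/3, 5/3)
3. X is the midpoint of FL ⇒ X = (1/2, 3/2)
4. T is where the line through V parallel to XL meets line JX ⇒ T = (5/12, 11/12)
5. A lies on line TQ with TA:AQ = 2:1 ⇒ A = (29/36, 11/36)
2·[VQA] = -2/9, 2·[JTA] = -5/18
[VQA]:[JTA] = -2/9:-5/18 = 4/5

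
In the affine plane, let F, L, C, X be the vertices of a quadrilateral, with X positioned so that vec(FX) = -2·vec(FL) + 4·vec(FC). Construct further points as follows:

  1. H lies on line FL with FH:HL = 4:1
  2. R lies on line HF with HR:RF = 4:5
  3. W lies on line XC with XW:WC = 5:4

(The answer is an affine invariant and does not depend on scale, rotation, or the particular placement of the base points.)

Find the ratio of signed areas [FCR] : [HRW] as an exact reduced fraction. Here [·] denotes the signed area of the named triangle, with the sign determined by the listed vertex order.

Choose coordinates F = (0, 0), L = (1, 0), C = (0, 1), X = (-2, 4).
1. H lies on line FL with FH:HL = 4:1 ⇒ H = (4/5, 0)
2. R lies on line HF with HR:RF = 4:5 ⇒ R = (4/9, 0)
3. W lies on line XC with XW:WC = 5:4 ⇒ W = (-8/9, 7/3)
2·[FCR] = -4/9, 2·[HRW] = -112/135
[FCR]:[HRW] = -4/9:-112/135 = 15/28

[FCR]:[HRW] = 15/28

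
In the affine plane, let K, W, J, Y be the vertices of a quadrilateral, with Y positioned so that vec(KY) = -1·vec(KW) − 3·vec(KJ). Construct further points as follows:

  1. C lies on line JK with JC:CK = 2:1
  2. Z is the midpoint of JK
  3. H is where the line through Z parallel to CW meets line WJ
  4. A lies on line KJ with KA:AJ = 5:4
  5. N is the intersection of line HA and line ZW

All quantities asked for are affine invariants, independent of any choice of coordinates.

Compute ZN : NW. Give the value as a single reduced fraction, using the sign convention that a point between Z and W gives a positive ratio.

ZN:NW = -3/8

Set K = (0, 0), W = (1, 0), J = (0, 1), Y = (-1, -3); any affine frame gives the same invariant.
1. C lies on line JK with JC:CK = 2:1 ⇒ C = (0, 1/3)
2. Z is the midpoint of JK ⇒ Z = (0, 1/2)
3. H is where the line through Z parallel to CW meets line WJ ⇒ H = (3/4, 1/4)
4. A lies on line KJ with KA:AJ = 5:4 ⇒ A = (0, 5/9)
5. N is the intersection of line HA and line ZW ⇒ N = (-3/5, 4/5)
N = Z + t·(W−Z) with t = -3/5, so ZN:NW = t:(1−t) = -3/5:8/5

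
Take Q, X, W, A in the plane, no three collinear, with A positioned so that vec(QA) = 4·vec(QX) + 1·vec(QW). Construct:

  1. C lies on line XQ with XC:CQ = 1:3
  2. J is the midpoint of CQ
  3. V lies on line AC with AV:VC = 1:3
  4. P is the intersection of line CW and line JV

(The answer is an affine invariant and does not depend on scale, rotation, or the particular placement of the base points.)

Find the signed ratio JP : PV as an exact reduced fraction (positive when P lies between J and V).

Choose coordinates Q = (0, 0), X = (1, 0), W = (0, 1), A = (4, 1).
1. C lies on line XQ with XC:CQ = 1:3 ⇒ C = (3/4, 0)
2. J is the midpoint of CQ ⇒ J = (3/8, 0)
3. V lies on line AC with AV:VC = 1:3 ⇒ V = (51/16, 3/4)
4. P is the intersection of line CW and line JV ⇒ P = (11/16, 1/12)
P = J + t·(V−J) with t = 1/9, so JP:PV = t:(1−t) = 1/9:8/9

JP:PV = 1/8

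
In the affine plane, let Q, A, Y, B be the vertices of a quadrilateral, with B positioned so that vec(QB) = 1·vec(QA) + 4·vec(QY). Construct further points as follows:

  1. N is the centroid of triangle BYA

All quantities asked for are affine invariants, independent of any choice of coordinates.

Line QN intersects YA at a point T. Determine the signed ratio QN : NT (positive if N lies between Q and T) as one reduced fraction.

Assign Q = (0, 0), A = (1, 0), Y = (0, 1), B = (1, 4) — the answer is frame-independent, so this choice is without loss of generality.
1. N is the centroid of triangle BYA ⇒ N = (2/3, 5/3)
line QN meets YA at T = (2/7, 5/7)
N = Q + t·(T−Q) with t = 7/3, so QN:NT = 7/3:-4/3

QN:NT = -7/4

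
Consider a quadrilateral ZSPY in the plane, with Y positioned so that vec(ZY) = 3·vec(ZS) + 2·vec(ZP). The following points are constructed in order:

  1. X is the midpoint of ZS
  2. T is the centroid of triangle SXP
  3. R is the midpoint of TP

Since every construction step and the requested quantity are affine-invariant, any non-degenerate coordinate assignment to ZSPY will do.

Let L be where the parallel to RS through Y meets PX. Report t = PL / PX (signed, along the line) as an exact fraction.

t = -33/5

Choose coordinates Z = (0, 0), S = (1, 0), P = (0, 1), Y = (3, 2).
1. X is the midpoint of ZS ⇒ X = (1/2, 0)
2. T is the centroid of triangle SXP ⇒ T = (1/2, 1/3)
3. R is the midpoint of TP ⇒ R = (1/4, 2/3)
through Y parallel to RS: direction (3/4, -2/3); meets PX at L = (-33/10, 38/5)
L = P + t·(X−P) with t = -33/5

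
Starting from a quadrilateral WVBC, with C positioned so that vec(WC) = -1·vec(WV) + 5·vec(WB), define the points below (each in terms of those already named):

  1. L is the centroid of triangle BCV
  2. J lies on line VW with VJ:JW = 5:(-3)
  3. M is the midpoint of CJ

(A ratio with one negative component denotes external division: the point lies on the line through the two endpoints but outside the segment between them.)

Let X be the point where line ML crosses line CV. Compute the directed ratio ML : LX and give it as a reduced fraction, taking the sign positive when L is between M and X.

ML:LX = 21/4

Work in coordinates with W = (0, 0), V = (1, 0), B = (0, 1), C = (-1, 5).
1. L is the centroid of triangle BCV ⇒ L = (0, 2)
2. J lies on line VW with VJ:JW = 5:(-3) ⇒ J = (-3/2, 0)
3. M is the midpoint of CJ ⇒ M = (-5/4, 5/2)
line ML meets CV at X = (5/21, 40/21)
L = M + t·(X−M) with t = 21/25, so ML:LX = 21/25:4/25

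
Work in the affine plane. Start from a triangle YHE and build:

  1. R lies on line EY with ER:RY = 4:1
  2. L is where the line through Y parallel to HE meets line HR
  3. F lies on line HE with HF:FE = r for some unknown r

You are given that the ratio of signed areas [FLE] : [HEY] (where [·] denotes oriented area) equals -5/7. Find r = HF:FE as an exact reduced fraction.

Choose coordinates Y = (0, 0), H = (1, 0), E = (0, 1).
1. R lies on line EY with ER:RY = 4:1 ⇒ R = (0, 1/5)
2. L is where the line through Y parallel to HE meets line HR ⇒ L = (-1/4, 1/4)
3. With HF:FE = r, write λ = r/(r+1) so F = H + λ·(E−H); F is affine-linear in λ
Every point depending on F is an affine combination of F and λ-independent points, so each such coordinate is linear in λ; the λ² term in each signed area is a multiple of (E−H)×(E−H) = 0, so 2·[FLE] and 2·[HEY] are each linear in λ. Evaluating at λ=0 and λ=1:
  2·[FLE] = λ − 1,   2·[HEY] = 1
So [FLE]:[HEY] = (λ − 1) / (1). Setting this equal to -5/7:
  λ − 1 = -5/7·(1)  ⇒  λ = 2/7
Then r = λ/(1−λ) = (2/7)/(5/7) = 2/5. Check: with r = 2/5, F = (5/7, 2/7) and [FLE]:[HEY] = -5/7 as required.

r = 2/5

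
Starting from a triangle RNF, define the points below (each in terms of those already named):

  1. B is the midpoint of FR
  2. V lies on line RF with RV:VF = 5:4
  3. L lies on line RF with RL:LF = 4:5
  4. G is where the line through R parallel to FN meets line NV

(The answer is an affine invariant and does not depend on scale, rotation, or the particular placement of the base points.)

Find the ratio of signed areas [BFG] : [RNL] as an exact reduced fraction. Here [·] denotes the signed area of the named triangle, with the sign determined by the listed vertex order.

[BFG]:[RNL] = 45/32

Work in coordinates with R = (0, 0), N = (1, 0), F = (0, 1).
1. B is the midpoint of FR ⇒ B = (0, 1/2)
2. V lies on line RF with RV:VF = 5:4 ⇒ V = (0, 5/9)
3. L lies on line RF with RL:LF = 4:5 ⇒ L = (0, 4/9)
4. G is where the line through R parallel to FN meets line NV ⇒ G = (-5/4, 5/4)
2·[BFG] = 5/8, 2·[RNL] = 4/9
[BFG]:[RNL] = 5/8:4/9 = 45/32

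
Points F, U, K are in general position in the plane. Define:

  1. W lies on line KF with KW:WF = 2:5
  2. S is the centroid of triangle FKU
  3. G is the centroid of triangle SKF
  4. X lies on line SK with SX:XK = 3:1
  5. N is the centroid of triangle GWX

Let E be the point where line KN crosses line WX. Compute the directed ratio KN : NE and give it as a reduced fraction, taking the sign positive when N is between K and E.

Work in coordinates with F = (0, 0), U = (1, 0), K = (0, 1).
1. W lies on line KF with KW:WF = 2:5 ⇒ W = (0, 5/7)
2. S is the centroid of triangle FKU ⇒ S = (1/3, 1/3)
3. G is the centroid of triangle SKF ⇒ G = (1/9, 4/9)
4. X lies on line SK with SX:XK = 3:1 ⇒ X = (1/12, 5/6)
5. N is the centroid of triangle GWX ⇒ N = (7/108, 251/378)
line KN meets WX at E = (7/162, 440/567)
N = K + t·(E−K) with t = 3/2, so KN:NE = 3/2:-1/2

KN:NE = -3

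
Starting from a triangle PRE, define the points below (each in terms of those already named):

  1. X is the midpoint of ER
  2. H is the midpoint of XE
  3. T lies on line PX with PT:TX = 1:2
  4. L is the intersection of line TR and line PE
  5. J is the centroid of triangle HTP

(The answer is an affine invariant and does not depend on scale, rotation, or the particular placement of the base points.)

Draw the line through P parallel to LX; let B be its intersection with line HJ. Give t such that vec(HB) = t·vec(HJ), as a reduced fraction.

t = 27/17

Choose coordinates P = (0, 0), R = (1, 0), E = (0, 1).
1. X is the midpoint of ER ⇒ X = (1/2, 1/2)
2. H is the midpoint of XE ⇒ H = (1/4, 3/4)
3. T lies on line PX with PT:TX = 1:2 ⇒ T = (1/6, 1/6)
4. L is the intersection of line TR and line PE ⇒ L = (0, 1/5)
5. J is the centroid of triangle HTP ⇒ J = (5/36, 11/36)
through P parallel to LX: direction (1/2, 3/10); meets HJ at B = (5/68, 3/68)
B = H + t·(J−H) with t = 27/17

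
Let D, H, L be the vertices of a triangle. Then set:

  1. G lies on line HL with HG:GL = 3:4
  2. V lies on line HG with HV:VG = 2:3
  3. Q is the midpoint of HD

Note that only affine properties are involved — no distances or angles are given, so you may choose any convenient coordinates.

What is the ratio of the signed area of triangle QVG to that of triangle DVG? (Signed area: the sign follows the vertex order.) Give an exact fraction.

Choose coordinates D = (0, 0), H = (1, 0), L = (0, 1).
1. G lies on line HL with HG:GL = 3:4 ⇒ G = (4/7, 3/7)
2. V lies on line HG with HV:VG = 2:3 ⇒ V = (29/35, 6/35)
3. Q is the midpoint of HD ⇒ Q = (1/2, 0)
2·[QVG] = 9/70, 2·[DVG] = 9/35
[QVG]:[DVG] = 9/70:9/35 = 1/2

[QVG]:[DVG] = 1/2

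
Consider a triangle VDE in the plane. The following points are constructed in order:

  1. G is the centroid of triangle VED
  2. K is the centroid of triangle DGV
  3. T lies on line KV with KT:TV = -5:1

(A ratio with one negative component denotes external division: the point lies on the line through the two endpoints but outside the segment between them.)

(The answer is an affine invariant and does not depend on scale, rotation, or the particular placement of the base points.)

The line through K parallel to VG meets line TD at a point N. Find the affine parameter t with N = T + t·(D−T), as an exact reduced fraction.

t = 5/13

Assign V = (0, 0), D = (1, 0), E = (0, 1) — the answer is frame-independent, so this choice is without loss of generality.
1. G is the centroid of triangle VED ⇒ G = (1/3, 1/3)
2. K is the centroid of triangle DGV ⇒ K = (4/9, 1/9)
3. T lies on line KV with KT:TV = -5:1 ⇒ T = (-1/9, -1/36)
through K parallel to VG: direction (1/3, 1/3); meets TD at N = (37/117, -2/117)
N = T + t·(D−T) with t = 5/13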